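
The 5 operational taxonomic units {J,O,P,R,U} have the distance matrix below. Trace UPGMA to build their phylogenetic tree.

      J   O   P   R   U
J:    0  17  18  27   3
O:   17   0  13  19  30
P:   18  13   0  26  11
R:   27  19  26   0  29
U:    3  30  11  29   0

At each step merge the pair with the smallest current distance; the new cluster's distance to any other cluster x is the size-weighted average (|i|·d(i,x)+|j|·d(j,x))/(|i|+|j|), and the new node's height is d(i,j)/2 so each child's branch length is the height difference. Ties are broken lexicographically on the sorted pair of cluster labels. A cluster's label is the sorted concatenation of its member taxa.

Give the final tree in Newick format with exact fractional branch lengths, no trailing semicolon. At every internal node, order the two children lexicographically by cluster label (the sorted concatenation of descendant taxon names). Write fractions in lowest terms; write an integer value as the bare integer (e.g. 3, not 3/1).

iteration 1: select J,U (d=3); attach at lengths (3/2, 3/2); label the merged cluster JU
  updated: d(JU,O)=47/2, d(JU,P)=29/2, d(JU,R)=28
iteration 2: select O,P (d=13); attach at lengths (13/2, 13/2); label the merged cluster OP
  updated: d(JU,OP)=19, d(OP,R)=45/2
iteration 3: select JU,OP (d=19); attach at lengths (8, 3); label the merged cluster JOPU
  updated: d(JOPU,R)=101/4
iteration 4: select JOPU,R (d=101/4); attach at lengths (25/8, 101/8); label the merged cluster JOPRU
final tree: (((J:3/2,U:3/2):8,(O:13/2,P:13/2):3):25/8,R:101/8)
total length: 171/4

(((J:3/2,U:3/2):8,(O:13/2,P:13/2):3):25/8,R:101/8)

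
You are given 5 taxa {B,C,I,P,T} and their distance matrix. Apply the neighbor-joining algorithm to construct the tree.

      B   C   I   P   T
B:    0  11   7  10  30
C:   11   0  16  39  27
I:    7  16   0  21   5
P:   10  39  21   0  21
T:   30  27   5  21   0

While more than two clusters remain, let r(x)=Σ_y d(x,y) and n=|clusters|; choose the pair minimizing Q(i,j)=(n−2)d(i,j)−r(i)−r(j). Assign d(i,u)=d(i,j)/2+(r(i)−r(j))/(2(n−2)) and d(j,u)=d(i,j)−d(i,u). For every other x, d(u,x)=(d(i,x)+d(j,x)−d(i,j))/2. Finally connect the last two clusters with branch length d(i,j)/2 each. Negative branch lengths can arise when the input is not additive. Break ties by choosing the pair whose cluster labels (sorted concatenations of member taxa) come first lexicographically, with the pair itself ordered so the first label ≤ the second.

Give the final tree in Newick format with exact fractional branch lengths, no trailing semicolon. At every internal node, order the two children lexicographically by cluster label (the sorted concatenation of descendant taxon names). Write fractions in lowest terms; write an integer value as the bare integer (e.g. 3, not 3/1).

iteration 1: select B,P (d=10, Q=-119); attach at lengths (-1/2, 21/2); label the merged cluster BP
  updated: d(BP,C)=20, d(BP,I)=9, d(BP,T)=41/2
iteration 2: select BP,C (d=20, Q=-145/2); attach at lengths (53/8, 107/8); label the merged cluster BCP
  updated: d(BCP,I)=5/2, d(BCP,T)=55/4
iteration 3: select BCP,I (d=5/2, Q=-85/4); attach at lengths (45/8, -25/8); label the merged cluster BCIP
  updated: d(BCIP,T)=65/8
iteration 4: select BCIP,T (d=65/8); attach at lengths (65/16, 65/16); label the merged cluster BCIPT
final tree: ((((B:-1/2,P:21/2):53/8,C:107/8):45/8,I:-25/8):65/16,T:65/16)
total length: 325/8

((((B:-1/2,P:21/2):53/8,C:107/8):45/8,I:-25/8):65/16,T:65/16)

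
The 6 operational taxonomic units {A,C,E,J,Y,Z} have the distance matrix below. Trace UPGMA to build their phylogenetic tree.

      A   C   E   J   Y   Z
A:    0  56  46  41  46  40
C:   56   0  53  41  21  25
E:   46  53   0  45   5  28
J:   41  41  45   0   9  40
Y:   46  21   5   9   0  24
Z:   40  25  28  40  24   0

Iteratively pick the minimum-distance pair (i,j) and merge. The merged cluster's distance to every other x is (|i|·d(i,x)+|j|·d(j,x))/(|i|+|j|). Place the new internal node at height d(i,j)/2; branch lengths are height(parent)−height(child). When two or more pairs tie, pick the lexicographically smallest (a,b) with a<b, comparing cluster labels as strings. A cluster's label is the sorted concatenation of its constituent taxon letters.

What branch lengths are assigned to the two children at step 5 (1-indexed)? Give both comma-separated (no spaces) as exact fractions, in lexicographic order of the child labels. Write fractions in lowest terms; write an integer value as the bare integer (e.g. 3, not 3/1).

1. join E+Y (d=5) ⇒ EY; edges |E|=5/2, |Y|=5/2
  updated: d(A,EY)=46, d(C,EY)=37, d(EY,J)=27, d(EY,Z)=26
2. join C+Z (d=25) ⇒ CZ; edges |C|=25/2, |Z|=25/2
  updated: d(A,CZ)=48, d(CZ,EY)=63/2, d(CZ,J)=81/2
3. join EY+J (d=27) ⇒ EJY; edges |EY|=11, |J|=27/2
  updated: d(A,EJY)=133/3, d(CZ,EJY)=69/2
4. join CZ+EJY (d=69/2) ⇒ CEJYZ; edges |CZ|=19/4, |EJY|=15/4
  updated: d(A,CEJYZ)=229/5
5. join A+CEJYZ (d=229/5) ⇒ ACEJYZ; edges |A|=229/10, |CEJYZ|=113/20
final tree: (A:229/10,((C:25/2,Z:25/2):19/4,((E:5/2,Y:5/2):11,J:27/2):15/4):113/20)
total length: 1831/20

229/10,113/20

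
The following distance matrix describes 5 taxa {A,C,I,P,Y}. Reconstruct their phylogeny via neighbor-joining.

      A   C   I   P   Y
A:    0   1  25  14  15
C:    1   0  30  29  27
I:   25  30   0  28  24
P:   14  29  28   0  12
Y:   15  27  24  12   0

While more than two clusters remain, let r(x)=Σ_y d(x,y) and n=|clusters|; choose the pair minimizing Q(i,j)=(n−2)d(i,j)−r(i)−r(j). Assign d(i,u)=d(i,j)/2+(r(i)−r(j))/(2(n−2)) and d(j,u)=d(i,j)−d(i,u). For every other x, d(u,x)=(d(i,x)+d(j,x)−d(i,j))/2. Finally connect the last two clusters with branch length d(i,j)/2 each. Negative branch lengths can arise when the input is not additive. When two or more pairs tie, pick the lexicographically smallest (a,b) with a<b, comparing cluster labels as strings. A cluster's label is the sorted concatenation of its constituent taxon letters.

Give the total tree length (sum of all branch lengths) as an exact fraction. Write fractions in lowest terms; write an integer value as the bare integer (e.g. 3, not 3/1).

351/8

1. join A+C (d=1, Q=-139) ⇒ AC; edges |A|=-29/6, |C|=35/6
  updated: d(AC,I)=27, d(AC,P)=21, d(AC,Y)=41/2
2. join AC+I (d=27, Q=-187/2) ⇒ ACI; edges |AC|=87/8, |I|=129/8
  updated: d(ACI,P)=11, d(ACI,Y)=35/4
3. join ACI+P (d=11, Q=-127/4) ⇒ ACIP; edges |ACI|=31/8, |P|=57/8
  updated: d(ACIP,Y)=39/8
4. join ACIP+Y (d=39/8) ⇒ ACIPY; edges |ACIP|=39/16, |Y|=39/16
final tree: ((((A:-29/6,C:35/6):87/8,I:129/8):31/8,P:57/8):39/16,Y:39/16)
total length: 351/8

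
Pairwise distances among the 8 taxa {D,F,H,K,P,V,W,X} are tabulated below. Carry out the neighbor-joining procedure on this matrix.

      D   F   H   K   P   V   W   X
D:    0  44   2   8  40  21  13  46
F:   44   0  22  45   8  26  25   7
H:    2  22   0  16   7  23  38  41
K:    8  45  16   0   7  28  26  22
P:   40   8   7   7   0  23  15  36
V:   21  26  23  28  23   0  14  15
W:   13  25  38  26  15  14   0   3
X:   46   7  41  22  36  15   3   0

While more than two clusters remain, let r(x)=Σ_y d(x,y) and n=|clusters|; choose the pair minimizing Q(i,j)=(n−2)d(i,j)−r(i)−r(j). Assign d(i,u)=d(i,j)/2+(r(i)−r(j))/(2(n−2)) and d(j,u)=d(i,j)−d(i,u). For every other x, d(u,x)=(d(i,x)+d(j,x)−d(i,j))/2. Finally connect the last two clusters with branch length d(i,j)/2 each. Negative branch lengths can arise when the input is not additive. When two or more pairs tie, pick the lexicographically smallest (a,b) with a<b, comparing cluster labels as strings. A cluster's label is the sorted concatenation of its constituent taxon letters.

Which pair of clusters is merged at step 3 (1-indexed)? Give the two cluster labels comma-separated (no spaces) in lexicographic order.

DHK,P

iteration 1: select D,H (d=2, Q=-311); attach at lengths (37/12, -13/12); label the merged cluster DH
  updated: d(DH,F)=32, d(DH,K)=11, d(DH,P)=45/2, d(DH,V)=21, d(DH,W)=49/2, d(DH,X)=85/2
iteration 2: select DH,K (d=11, Q=-475/2); attach at lengths (139/20, 81/20); label the merged cluster DHK
  updated: d(DHK,F)=33, d(DHK,P)=37/4, d(DHK,V)=19, d(DHK,W)=79/4, d(DHK,X)=107/4
iteration 3: select DHK,P (d=37/4, Q=-162); attach at lengths (107/16, 41/16); label the merged cluster DHKP
  updated: d(DHKP,F)=127/8, d(DHKP,V)=131/8, d(DHKP,W)=51/4, d(DHKP,X)=107/4
iteration 4: select F,X (d=7, Q=-837/8); attach at lengths (115/16, -3/16); label the merged cluster FX
  updated: d(DHKP,FX)=285/16, d(FX,V)=17, d(FX,W)=21/2
iteration 5: select DHKP,V (d=131/8, Q=-985/16); attach at lengths (517/64, 531/64); label the merged cluster DHKPV
  updated: d(DHKPV,FX)=295/32, d(DHKPV,W)=83/16
iteration 6: select DHKPV,FX (d=295/32, Q=-797/32); attach at lengths (125/64, 465/64); label the merged cluster DFHKPVX
  updated: d(DFHKPVX,W)=207/64
iteration 7: select DFHKPVX,W (d=207/64); attach at lengths (207/128, 207/128); label the merged cluster DFHKPVWX
final tree: ((((((D:37/12,H:-13/12):139/20,K:81/20):107/16,P:41/16):517/64,V:531/64):125/64,(F:115/16,X:-3/16):465/64):207/128,W:207/128)
total length: 3717/64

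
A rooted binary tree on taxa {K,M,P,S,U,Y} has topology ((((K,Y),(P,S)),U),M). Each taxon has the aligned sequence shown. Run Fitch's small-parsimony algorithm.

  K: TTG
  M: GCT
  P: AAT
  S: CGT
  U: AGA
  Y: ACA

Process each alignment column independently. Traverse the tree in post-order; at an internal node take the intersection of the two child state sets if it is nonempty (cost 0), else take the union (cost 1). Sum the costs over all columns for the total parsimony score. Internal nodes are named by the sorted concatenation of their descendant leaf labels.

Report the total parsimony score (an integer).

site 0, node KY: K={T} ∪ Y={A} → {A,T} (+1)
site 0, node PS: P={A} ∪ S={C} → {A,C} (+1)
site 0, node KPSY: KY={A,T} ∩ PS={A,C} → {A} (+0)
site 0, node KPSUY: KPSY={A} ∩ U={A} → {A} (+0)
site 0, node KMPSUY: KPSUY={A} ∪ M={G} → {A,G} (+1)
site 1, node KY: K={T} ∪ Y={C} → {C,T} (+1)
site 1, node PS: P={A} ∪ S={G} → {A,G} (+1)
site 1, node KPSY: KY={C,T} ∪ PS={A,G} → {A,C,G,T} (+1)
site 1, node KPSUY: KPSY={A,C,G,T} ∩ U={G} → {G} (+0)
site 1, node KMPSUY: KPSUY={G} ∪ M={C} → {C,G} (+1)
site 2, node KY: K={G} ∪ Y={A} → {A,G} (+1)
site 2, node PS: P={T} ∩ S={T} → {T} (+0)
site 2, node KPSY: KY={A,G} ∪ PS={T} → {A,G,T} (+1)
site 2, node KPSUY: KPSY={A,G,T} ∩ U={A} → {A} (+0)
site 2, node KMPSUY: KPSUY={A} ∪ M={T} → {A,T} (+1)
per-site changes: [3, 4, 3]; total = 10

10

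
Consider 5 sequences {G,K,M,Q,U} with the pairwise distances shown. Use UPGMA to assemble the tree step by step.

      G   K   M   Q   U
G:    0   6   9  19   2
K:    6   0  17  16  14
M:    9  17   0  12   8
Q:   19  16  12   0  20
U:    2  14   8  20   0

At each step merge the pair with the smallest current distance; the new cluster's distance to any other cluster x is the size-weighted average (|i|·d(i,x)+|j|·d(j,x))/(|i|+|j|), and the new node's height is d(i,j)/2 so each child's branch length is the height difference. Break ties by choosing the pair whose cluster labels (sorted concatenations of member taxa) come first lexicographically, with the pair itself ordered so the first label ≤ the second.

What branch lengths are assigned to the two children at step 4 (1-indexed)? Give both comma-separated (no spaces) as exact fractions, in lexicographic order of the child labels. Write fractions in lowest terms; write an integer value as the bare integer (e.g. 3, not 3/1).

53/24,67/8

step 1: merge (G,U) at d=2; branch lengths G→1, U→1; new cluster GU
  updated: d(GU,K)=10, d(GU,M)=17/2, d(GU,Q)=39/2
step 2: merge (GU,M) at d=17/2; branch lengths GU→13/4, M→17/4; new cluster GMU
  updated: d(GMU,K)=37/3, d(GMU,Q)=17
step 3: merge (GMU,K) at d=37/3; branch lengths GMU→23/12, K→37/6; new cluster GKMU
  updated: d(GKMU,Q)=67/4
step 4: merge (GKMU,Q) at d=67/4; branch lengths GKMU→53/24, Q→67/8; new cluster GKMQU
final tree: ((((G:1,U:1):13/4,M:17/4):23/12,K:37/6):53/24,Q:67/8)
total length: 169/6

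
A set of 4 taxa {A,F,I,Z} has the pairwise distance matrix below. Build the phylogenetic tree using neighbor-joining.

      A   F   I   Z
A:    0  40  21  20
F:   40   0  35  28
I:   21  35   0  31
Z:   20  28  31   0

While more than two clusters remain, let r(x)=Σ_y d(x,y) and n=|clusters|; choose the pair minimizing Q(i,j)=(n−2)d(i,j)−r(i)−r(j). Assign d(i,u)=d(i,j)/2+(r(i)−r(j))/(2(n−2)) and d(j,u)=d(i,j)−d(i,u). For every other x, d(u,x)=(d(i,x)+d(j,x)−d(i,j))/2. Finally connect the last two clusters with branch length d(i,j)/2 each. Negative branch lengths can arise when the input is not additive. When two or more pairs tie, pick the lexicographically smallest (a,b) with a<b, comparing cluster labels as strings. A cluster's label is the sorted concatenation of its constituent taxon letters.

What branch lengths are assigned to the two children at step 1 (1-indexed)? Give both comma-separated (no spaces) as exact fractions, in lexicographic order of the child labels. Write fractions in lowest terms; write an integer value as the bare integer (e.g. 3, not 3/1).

1. join A+I (d=21, Q=-126) ⇒ AI; edges |A|=9, |I|=12
  updated: d(AI,F)=27, d(AI,Z)=15
2. join AI+F (d=27, Q=-70) ⇒ AFI; edges |AI|=7, |F|=20
  updated: d(AFI,Z)=8
3. join AFI+Z (d=8) ⇒ AFIZ; edges |AFI|=4, |Z|=4
final tree: (((A:9,I:12):7,F:20):4,Z:4)
total length: 56

9,12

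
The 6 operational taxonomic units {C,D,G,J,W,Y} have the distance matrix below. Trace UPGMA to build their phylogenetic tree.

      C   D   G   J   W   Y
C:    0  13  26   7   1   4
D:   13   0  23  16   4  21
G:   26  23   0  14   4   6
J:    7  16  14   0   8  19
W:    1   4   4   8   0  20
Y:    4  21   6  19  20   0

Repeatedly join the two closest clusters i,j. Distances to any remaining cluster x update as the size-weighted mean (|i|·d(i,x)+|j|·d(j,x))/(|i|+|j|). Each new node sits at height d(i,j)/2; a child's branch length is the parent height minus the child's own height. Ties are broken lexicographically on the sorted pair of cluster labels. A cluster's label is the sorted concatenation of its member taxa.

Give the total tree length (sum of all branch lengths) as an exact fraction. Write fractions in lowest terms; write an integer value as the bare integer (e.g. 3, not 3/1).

233/8

step 1: merge (C,W) at d=1; branch lengths C→1/2, W→1/2; new cluster CW
  updated: d(CW,D)=17/2, d(CW,G)=15, d(CW,J)=15/2, d(CW,Y)=12
step 2: merge (G,Y) at d=6; branch lengths G→3, Y→3; new cluster GY
  updated: d(CW,GY)=27/2, d(D,GY)=22, d(GY,J)=33/2
step 3: merge (CW,J) at d=15/2; branch lengths CW→13/4, J→15/4; new cluster CJW
  updated: d(CJW,D)=11, d(CJW,GY)=29/2
step 4: merge (CJW,D) at d=11; branch lengths CJW→7/4, D→11/2; new cluster CDJW
  updated: d(CDJW,GY)=131/8
step 5: merge (CDJW,GY) at d=131/8; branch lengths CDJW→43/16, GY→83/16; new cluster CDGJWY
final tree: ((((C:1/2,W:1/2):13/4,J:15/4):7/4,D:11/2):43/16,(G:3,Y:3):83/16)
total length: 233/8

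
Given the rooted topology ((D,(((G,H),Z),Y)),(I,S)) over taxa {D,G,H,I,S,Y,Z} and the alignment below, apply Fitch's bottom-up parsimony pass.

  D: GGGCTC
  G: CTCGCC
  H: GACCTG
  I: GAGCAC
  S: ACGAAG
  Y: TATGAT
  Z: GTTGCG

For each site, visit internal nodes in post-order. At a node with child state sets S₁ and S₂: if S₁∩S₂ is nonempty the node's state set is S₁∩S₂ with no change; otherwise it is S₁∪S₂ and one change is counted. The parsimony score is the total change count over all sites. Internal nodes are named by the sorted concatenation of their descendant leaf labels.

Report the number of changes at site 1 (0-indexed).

4

[col 0] GH: children G:{C}, H:{G} ∪→ {C,G}; cost 1
[col 0] GHZ: children GH:{C,G}, Z:{G} ∩→ {G}; cost 0
[col 0] GHYZ: children GHZ:{G}, Y:{T} ∪→ {G,T}; cost 1
[col 0] DGHYZ: children D:{G}, GHYZ:{G,T} ∩→ {G}; cost 0
[col 0] IS: children I:{G}, S:{A} ∪→ {A,G}; cost 1
[col 0] DGHISYZ: children DGHYZ:{G}, IS:{A,G} ∩→ {G}; cost 0
[col 1] GH: children G:{T}, H:{A} ∪→ {A,T}; cost 1
[col 1] GHZ: children GH:{A,T}, Z:{T} ∩→ {T}; cost 0
[col 1] GHYZ: children GHZ:{T}, Y:{A} ∪→ {A,T}; cost 1
[col 1] DGHYZ: children D:{G}, GHYZ:{A,T} ∪→ {A,G,T}; cost 1
[col 1] IS: children I:{A}, S:{C} ∪→ {A,C}; cost 1
[col 1] DGHISYZ: children DGHYZ:{A,G,T}, IS:{A,C} ∩→ {A}; cost 0
[col 2] GH: children G:{C}, H:{C} ∩→ {C}; cost 0
[col 2] GHZ: children GH:{C}, Z:{T} ∪→ {C,T}; cost 1
[col 2] GHYZ: children GHZ:{C,T}, Y:{T} ∩→ {T}; cost 0
[col 2] DGHYZ: children D:{G}, GHYZ:{T} ∪→ {G,T}; cost 1
[col 2] IS: children I:{G}, S:{G} ∩→ {G}; cost 0
[col 2] DGHISYZ: children DGHYZ:{G,T}, IS:{G} ∩→ {G}; cost 0
[col 3] GH: children G:{G}, H:{C} ∪→ {C,G}; cost 1
[col 3] GHZ: children GH:{C,G}, Z:{G} ∩→ {G}; cost 0
[col 3] GHYZ: children GHZ:{G}, Y:{G} ∩→ {G}; cost 0
[col 3] DGHYZ: children D:{C}, GHYZ:{G} ∪→ {C,G}; cost 1
[col 3] IS: children I:{C}, S:{A} ∪→ {A,C}; cost 1
[col 3] DGHISYZ: children DGHYZ:{C,G}, IS:{A,C} ∩→ {C}; cost 0
[col 4] GH: children G:{C}, H:{T} ∪→ {C,T}; cost 1
[col 4] GHZ: children GH:{C,T}, Z:{C} ∩→ {C}; cost 0
[col 4] GHYZ: children GHZ:{C}, Y:{A} ∪→ {A,C}; cost 1
[col 4] DGHYZ: children D:{T}, GHYZ:{A,C} ∪→ {A,C,T}; cost 1
[col 4] IS: children I:{A}, S:{A} ∩→ {A}; cost 0
[col 4] DGHISYZ: children DGHYZ:{A,C,T}, IS:{A} ∩→ {A}; cost 0
[col 5] GH: children G:{C}, H:{G} ∪→ {C,G}; cost 1
[col 5] GHZ: children GH:{C,G}, Z:{G} ∩→ {G}; cost 0
[col 5] GHYZ: children GHZ:{G}, Y:{T} ∪→ {G,T}; cost 1
[col 5] DGHYZ: children D:{C}, GHYZ:{G,T} ∪→ {C,G,T}; cost 1
[col 5] IS: children I:{C}, S:{G} ∪→ {C,G}; cost 1
[col 5] DGHISYZ: children DGHYZ:{C,G,T}, IS:{C,G} ∩→ {C,G}; cost 0
per-site changes: [3, 4, 2, 3, 3, 4]; total = 19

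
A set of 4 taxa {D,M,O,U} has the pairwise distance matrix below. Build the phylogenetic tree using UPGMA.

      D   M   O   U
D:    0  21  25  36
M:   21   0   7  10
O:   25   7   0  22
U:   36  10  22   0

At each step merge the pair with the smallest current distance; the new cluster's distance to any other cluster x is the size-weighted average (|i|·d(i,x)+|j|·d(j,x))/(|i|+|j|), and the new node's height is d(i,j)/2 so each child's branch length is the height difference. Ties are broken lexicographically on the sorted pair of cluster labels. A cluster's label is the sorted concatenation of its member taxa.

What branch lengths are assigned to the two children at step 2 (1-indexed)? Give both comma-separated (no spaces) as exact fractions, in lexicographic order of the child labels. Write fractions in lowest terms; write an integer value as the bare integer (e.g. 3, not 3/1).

step 1: merge (M,O) at d=7; branch lengths M→7/2, O→7/2; new cluster MO
  updated: d(D,MO)=23, d(MO,U)=16
step 2: merge (MO,U) at d=16; branch lengths MO→9/2, U→8; new cluster MOU
  updated: d(D,MOU)=82/3
step 3: merge (D,MOU) at d=82/3; branch lengths D→41/3, MOU→17/3; new cluster DMOU
final tree: (D:41/3,((M:7/2,O:7/2):9/2,U:8):17/3)
total length: 233/6

9/2,8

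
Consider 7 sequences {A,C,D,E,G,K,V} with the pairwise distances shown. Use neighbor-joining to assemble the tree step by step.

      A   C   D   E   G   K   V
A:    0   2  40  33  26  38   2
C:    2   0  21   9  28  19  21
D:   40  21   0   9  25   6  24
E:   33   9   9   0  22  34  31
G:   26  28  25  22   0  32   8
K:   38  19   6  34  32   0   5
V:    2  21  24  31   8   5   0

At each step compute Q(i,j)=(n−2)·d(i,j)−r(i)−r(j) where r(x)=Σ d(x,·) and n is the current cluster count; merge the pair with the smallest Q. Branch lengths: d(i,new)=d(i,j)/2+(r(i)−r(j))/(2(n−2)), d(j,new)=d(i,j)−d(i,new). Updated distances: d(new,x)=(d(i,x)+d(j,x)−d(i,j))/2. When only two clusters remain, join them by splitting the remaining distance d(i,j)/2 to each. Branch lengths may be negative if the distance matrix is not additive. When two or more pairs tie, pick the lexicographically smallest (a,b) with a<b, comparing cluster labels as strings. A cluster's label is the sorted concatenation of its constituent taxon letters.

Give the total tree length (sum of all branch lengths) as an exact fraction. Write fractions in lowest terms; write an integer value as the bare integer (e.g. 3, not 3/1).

53

1. join A+C (d=2, Q=-231) ⇒ AC; edges |A|=51/10, |C|=-31/10
  updated: d(AC,D)=59/2, d(AC,E)=20, d(AC,G)=26, d(AC,K)=55/2, d(AC,V)=21/2
2. join D+K (d=6, Q=-174) ⇒ DK; edges |D|=13/8, |K|=35/8
  updated: d(AC,DK)=51/2, d(DK,E)=37/2, d(DK,G)=51/2, d(DK,V)=23/2
3. join G+V (d=8, Q=-237/2) ⇒ GV; edges |G|=89/12, |V|=7/12
  updated: d(AC,GV)=57/4, d(DK,GV)=29/2, d(E,GV)=45/2
4. join AC+GV (d=57/4, Q=-165/2) ⇒ ACGV; edges |AC|=37/4, |GV|=5
  updated: d(ACGV,DK)=103/8, d(ACGV,E)=113/8
5. join ACGV+DK (d=103/8, Q=-91/2) ⇒ ACDGKV; edges |ACGV|=17/4, |DK|=69/8
  updated: d(ACDGKV,E)=79/8
6. join ACDGKV+E (d=79/8) ⇒ ACDEGKV; edges |ACDGKV|=79/16, |E|=79/16
final tree: ((((A:51/10,C:-31/10):37/4,(G:89/12,V:7/12):5):17/4,(D:13/8,K:35/8):69/8):79/16,E:79/16)
total length: 53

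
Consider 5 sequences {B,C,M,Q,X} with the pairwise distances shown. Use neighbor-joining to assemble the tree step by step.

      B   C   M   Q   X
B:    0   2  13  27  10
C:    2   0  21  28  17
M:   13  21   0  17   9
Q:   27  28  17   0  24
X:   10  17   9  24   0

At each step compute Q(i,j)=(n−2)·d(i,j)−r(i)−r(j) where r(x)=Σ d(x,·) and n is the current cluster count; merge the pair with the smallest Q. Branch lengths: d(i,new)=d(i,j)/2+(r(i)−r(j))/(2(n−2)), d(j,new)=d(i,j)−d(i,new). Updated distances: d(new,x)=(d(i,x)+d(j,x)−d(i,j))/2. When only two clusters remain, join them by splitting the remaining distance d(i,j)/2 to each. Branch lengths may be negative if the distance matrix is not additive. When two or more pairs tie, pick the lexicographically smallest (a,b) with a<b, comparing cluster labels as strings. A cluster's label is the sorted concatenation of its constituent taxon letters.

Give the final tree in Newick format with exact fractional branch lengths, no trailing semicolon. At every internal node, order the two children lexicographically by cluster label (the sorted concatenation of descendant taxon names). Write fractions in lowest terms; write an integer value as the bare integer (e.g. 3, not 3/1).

iteration 1: select B,C (d=2, Q=-114); attach at lengths (-5/3, 11/3); label the merged cluster BC
  updated: d(BC,M)=16, d(BC,Q)=53/2, d(BC,X)=25/2
iteration 2: select BC,X (d=25/2, Q=-151/2); attach at lengths (69/8, 31/8); label the merged cluster BCX
  updated: d(BCX,M)=25/4, d(BCX,Q)=19
iteration 3: select BCX,M (d=25/4, Q=-169/4); attach at lengths (33/8, 17/8); label the merged cluster BCMX
  updated: d(BCMX,Q)=119/8
iteration 4: select BCMX,Q (d=119/8); attach at lengths (119/16, 119/16); label the merged cluster BCMQX
final tree: ((((B:-5/3,C:11/3):69/8,X:31/8):33/8,M:17/8):119/16,Q:119/16)
total length: 285/8

((((B:-5/3,C:11/3):69/8,X:31/8):33/8,M:17/8):119/16,Q:119/16)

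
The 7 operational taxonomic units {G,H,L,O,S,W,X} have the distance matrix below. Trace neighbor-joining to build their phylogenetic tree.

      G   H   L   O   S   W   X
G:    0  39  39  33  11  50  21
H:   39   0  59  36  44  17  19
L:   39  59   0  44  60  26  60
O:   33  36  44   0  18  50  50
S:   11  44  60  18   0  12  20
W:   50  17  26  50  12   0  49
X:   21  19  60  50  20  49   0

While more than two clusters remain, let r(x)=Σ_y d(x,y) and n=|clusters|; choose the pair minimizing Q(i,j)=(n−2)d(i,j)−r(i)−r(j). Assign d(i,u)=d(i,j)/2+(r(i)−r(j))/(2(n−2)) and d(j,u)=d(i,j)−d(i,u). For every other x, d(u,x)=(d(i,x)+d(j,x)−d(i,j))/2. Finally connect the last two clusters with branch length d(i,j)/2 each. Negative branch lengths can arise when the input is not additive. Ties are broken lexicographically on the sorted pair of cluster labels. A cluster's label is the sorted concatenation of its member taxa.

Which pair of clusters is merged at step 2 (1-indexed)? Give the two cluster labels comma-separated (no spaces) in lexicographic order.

H,X

step 1: merge (L,W) at d=26, Q=-362; branch lengths L→107/5, W→23/5; new cluster LW
  updated: d(G,LW)=63/2, d(H,LW)=25, d(LW,O)=34, d(LW,S)=23, d(LW,X)=83/2
step 2: merge (H,X) at d=19, Q=-477/2; branch lengths H→175/16, X→129/16; new cluster HX
  updated: d(G,HX)=41/2, d(HX,LW)=95/4, d(HX,O)=67/2, d(HX,S)=45/2
step 3: merge (HX,LW) at d=95/4, Q=-565/4; branch lengths HX→79/8, LW→111/8; new cluster HLWX
  updated: d(G,HLWX)=113/8, d(HLWX,O)=175/8, d(HLWX,S)=87/8
step 4: merge (G,HLWX) at d=113/8, Q=-307/4; branch lengths G→79/8, HLWX→17/4; new cluster GHLWX
  updated: d(GHLWX,O)=163/8, d(GHLWX,S)=31/8
step 5: merge (GHLWX,O) at d=163/8, Q=-169/4; branch lengths GHLWX→25/8, O→69/4; new cluster GHLOWX
  updated: d(GHLOWX,S)=3/4
step 6: merge (GHLOWX,S) at d=3/4; branch lengths GHLOWX→3/8, S→3/8; new cluster GHLOSWX
final tree: (((G:79/8,((H:175/16,X:129/16):79/8,(L:107/5,W:23/5):111/8):17/4):25/8,O:69/4):3/8,S:3/8)
total length: 104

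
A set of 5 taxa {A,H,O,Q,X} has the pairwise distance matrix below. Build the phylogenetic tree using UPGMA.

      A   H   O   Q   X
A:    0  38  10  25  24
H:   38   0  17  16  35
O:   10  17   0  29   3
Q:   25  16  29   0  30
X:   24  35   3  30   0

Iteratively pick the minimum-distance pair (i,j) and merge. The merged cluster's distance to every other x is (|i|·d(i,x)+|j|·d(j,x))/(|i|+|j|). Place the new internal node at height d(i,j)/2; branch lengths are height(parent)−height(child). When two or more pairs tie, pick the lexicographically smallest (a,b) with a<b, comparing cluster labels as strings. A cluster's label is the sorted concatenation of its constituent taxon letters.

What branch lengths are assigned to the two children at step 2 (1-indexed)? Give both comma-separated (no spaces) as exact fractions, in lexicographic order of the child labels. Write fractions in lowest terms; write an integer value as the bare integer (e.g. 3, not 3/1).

1. join O+X (d=3) ⇒ OX; edges |O|=3/2, |X|=3/2
  updated: d(A,OX)=17, d(H,OX)=26, d(OX,Q)=59/2
2. join H+Q (d=16) ⇒ HQ; edges |H|=8, |Q|=8
  updated: d(A,HQ)=63/2, d(HQ,OX)=111/4
3. join A+OX (d=17) ⇒ AOX; edges |A|=17/2, |OX|=7
  updated: d(AOX,HQ)=29
4. join AOX+HQ (d=29) ⇒ AHOQX; edges |AOX|=6, |HQ|=13/2
final tree: ((A:17/2,(O:3/2,X:3/2):7):6,(H:8,Q:8):13/2)
total length: 47

8,8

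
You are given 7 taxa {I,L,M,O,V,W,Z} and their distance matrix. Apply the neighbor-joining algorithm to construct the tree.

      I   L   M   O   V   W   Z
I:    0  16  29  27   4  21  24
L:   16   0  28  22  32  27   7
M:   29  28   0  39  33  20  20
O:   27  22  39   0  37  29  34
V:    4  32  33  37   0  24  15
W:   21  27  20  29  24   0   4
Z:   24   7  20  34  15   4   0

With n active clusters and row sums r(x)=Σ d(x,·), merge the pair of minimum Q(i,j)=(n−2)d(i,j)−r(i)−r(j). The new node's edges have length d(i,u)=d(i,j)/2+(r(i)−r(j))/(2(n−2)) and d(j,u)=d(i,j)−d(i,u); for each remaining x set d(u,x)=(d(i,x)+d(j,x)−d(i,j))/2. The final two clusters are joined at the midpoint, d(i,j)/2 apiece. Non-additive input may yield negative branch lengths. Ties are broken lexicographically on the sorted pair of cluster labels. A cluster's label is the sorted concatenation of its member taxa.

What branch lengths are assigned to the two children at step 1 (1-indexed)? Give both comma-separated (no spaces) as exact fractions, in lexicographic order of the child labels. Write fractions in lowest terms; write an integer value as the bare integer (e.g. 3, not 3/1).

-2/5,22/5

iteration 1: select I,V (d=4, Q=-246); attach at lengths (-2/5, 22/5); label the merged cluster IV
  updated: d(IV,L)=22, d(IV,M)=29, d(IV,O)=30, d(IV,W)=41/2, d(IV,Z)=35/2
iteration 2: select L,O (d=22, Q=-172); attach at lengths (5, 17); label the merged cluster LO
  updated: d(IV,LO)=15, d(LO,M)=45/2, d(LO,W)=17, d(LO,Z)=19/2
iteration 3: select IV,LO (d=15, Q=-101); attach at lengths (21/2, 9/2); label the merged cluster ILOV
  updated: d(ILOV,M)=73/4, d(ILOV,W)=45/4, d(ILOV,Z)=6
iteration 4: select ILOV,M (d=73/4, Q=-229/4); attach at lengths (55/16, 237/16); label the merged cluster ILMOV
  updated: d(ILMOV,W)=13/2, d(ILMOV,Z)=31/8
iteration 5: select ILMOV,W (d=13/2, Q=-115/8); attach at lengths (51/16, 53/16); label the merged cluster ILMOVW
  updated: d(ILMOVW,Z)=11/16
iteration 6: select ILMOVW,Z (d=11/16); attach at lengths (11/32, 11/32); label the merged cluster ILMOVWZ
final tree: (((((I:-2/5,V:22/5):21/2,(L:5,O:17):9/2):55/16,M:237/16):51/16,W:53/16):11/32,Z:11/32)
total length: 1063/16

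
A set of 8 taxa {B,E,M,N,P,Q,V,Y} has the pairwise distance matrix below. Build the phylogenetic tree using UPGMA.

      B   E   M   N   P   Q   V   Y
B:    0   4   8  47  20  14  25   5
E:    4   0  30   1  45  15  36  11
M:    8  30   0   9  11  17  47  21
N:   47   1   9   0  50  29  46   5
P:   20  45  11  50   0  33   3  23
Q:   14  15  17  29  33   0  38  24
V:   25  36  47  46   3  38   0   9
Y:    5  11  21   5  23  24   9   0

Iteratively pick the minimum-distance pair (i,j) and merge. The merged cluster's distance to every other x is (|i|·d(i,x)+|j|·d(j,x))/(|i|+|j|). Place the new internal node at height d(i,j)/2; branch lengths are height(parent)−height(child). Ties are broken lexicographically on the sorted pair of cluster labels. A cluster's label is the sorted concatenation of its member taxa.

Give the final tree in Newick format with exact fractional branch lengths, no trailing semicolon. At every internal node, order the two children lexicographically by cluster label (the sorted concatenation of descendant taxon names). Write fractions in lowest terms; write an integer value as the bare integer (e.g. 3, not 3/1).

1. join E+N (d=1) ⇒ EN; edges |E|=1/2, |N|=1/2
  updated: d(B,EN)=51/2, d(EN,M)=39/2, d(EN,P)=95/2, d(EN,Q)=22, d(EN,V)=41, d(EN,Y)=8
2. join P+V (d=3) ⇒ PV; edges |P|=3/2, |V|=3/2
  updated: d(B,PV)=45/2, d(EN,PV)=177/4, d(M,PV)=29, d(PV,Q)=71/2, d(PV,Y)=16
3. join B+Y (d=5) ⇒ BY; edges |B|=5/2, |Y|=5/2
  updated: d(BY,EN)=67/4, d(BY,M)=29/2, d(BY,PV)=77/4, d(BY,Q)=19
4. join BY+M (d=29/2) ⇒ BMY; edges |BY|=19/4, |M|=29/4
  updated: d(BMY,EN)=53/3, d(BMY,PV)=45/2, d(BMY,Q)=55/3
5. join BMY+EN (d=53/3) ⇒ BEMNY; edges |BMY|=19/12, |EN|=25/3
  updated: d(BEMNY,PV)=156/5, d(BEMNY,Q)=99/5
6. join BEMNY+Q (d=99/5) ⇒ BEMNQY; edges |BEMNY|=16/15, |Q|=99/10
  updated: d(BEMNQY,PV)=383/12
7. join BEMNQY+PV (d=383/12) ⇒ BEMNPQVY; edges |BEMNQY|=727/120, |PV|=347/24
final tree: (((((B:5/2,Y:5/2):19/4,M:29/4):19/12,(E:1/2,N:1/2):25/3):16/15,Q:99/10):727/120,(P:3/2,V:3/2):347/24)
total length: 312/5

(((((B:5/2,Y:5/2):19/4,M:29/4):19/12,(E:1/2,N:1/2):25/3):16/15,Q:99/10):727/120,(P:3/2,V:3/2):347/24)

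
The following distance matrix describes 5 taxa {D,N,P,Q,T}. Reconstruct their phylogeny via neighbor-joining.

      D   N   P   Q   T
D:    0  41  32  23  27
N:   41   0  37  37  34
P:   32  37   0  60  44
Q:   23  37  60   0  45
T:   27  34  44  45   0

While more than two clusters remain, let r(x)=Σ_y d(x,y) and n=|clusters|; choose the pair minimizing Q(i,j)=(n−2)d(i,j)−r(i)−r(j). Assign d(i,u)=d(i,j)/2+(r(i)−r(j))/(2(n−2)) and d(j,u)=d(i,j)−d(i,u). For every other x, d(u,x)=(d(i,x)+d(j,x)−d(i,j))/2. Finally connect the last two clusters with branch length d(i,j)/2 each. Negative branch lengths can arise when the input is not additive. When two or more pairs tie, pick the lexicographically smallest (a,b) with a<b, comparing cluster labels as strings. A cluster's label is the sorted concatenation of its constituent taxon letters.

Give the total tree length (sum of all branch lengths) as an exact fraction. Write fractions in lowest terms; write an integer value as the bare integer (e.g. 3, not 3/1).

355/4

step 1: merge (D,Q) at d=23, Q=-219; branch lengths D→9/2, Q→37/2; new cluster DQ
  updated: d(DQ,N)=55/2, d(DQ,P)=69/2, d(DQ,T)=49/2
step 2: merge (DQ,T) at d=49/2, Q=-140; branch lengths DQ→33/4, T→65/4; new cluster DQT
  updated: d(DQT,N)=37/2, d(DQT,P)=27
step 3: merge (DQT,N) at d=37/2, Q=-165/2; branch lengths DQT→17/4, N→57/4; new cluster DNQT
  updated: d(DNQT,P)=91/4
step 4: merge (DNQT,P) at d=91/4; branch lengths DNQT→91/8, P→91/8; new cluster DNPQT
final tree: ((((D:9/2,Q:37/2):33/4,T:65/4):17/4,N:57/4):91/8,P:91/8)
total length: 355/4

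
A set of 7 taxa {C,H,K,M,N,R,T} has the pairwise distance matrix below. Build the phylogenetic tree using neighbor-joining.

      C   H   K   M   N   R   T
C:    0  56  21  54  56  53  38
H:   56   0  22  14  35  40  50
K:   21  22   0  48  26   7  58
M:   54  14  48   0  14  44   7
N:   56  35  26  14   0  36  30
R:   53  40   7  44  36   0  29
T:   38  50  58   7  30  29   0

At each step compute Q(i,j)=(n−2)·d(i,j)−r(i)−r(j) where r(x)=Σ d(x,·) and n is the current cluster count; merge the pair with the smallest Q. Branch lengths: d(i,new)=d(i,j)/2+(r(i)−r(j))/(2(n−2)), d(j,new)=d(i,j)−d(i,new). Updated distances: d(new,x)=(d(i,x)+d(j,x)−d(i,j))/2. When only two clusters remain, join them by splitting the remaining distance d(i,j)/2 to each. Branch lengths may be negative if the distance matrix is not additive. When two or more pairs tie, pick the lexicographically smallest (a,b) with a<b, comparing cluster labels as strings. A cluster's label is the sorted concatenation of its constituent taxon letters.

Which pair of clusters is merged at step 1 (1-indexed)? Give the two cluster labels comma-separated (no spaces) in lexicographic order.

M,T

1. join M+T (d=7, Q=-358) ⇒ MT; edges |M|=2/5, |T|=33/5
  updated: d(C,MT)=85/2, d(H,MT)=57/2, d(K,MT)=99/2, d(MT,N)=37/2, d(MT,R)=33
2. join C+K (d=21, Q=-270) ⇒ CK; edges |C|=187/8, |K|=-19/8
  updated: d(CK,H)=57/2, d(CK,MT)=71/2, d(CK,N)=61/2, d(CK,R)=39/2
3. join CK+R (d=39/2, Q=-184) ⇒ CKR; edges |CK|=22/3, |R|=73/6
  updated: d(CKR,H)=49/2, d(CKR,MT)=49/2, d(CKR,N)=47/2
4. join CKR+H (d=49/2, Q=-223/2) ⇒ CHKR; edges |CKR|=67/8, |H|=129/8
  updated: d(CHKR,MT)=57/4, d(CHKR,N)=17
5. join CHKR+MT (d=57/4, Q=-199/4) ⇒ CHKMRT; edges |CHKR|=51/8, |MT|=63/8
  updated: d(CHKMRT,N)=85/8
6. join CHKMRT+N (d=85/8) ⇒ CHKMNRT; edges |CHKMRT|=85/16, |N|=85/16
final tree: (((((C:187/8,K:-19/8):22/3,R:73/6):67/8,H:129/8):51/8,(M:2/5,T:33/5):63/8):85/16,N:85/16)
total length: 775/8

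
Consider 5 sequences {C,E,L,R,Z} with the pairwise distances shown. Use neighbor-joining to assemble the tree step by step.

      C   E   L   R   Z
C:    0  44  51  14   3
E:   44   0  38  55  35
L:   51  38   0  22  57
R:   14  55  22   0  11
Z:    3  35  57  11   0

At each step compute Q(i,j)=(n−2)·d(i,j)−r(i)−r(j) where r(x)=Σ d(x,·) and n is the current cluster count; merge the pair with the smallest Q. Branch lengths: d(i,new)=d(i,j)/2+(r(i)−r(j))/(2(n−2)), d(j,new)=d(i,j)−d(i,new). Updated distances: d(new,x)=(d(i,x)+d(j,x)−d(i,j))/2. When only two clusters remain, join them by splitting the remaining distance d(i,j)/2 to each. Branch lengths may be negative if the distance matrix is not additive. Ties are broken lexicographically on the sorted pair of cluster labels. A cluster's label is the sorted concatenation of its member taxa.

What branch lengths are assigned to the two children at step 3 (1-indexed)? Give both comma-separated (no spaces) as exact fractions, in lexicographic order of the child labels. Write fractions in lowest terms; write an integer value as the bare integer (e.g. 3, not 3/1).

71/8,139/8

1. join E+L (d=38, Q=-226) ⇒ EL; edges |E|=59/3, |L|=55/3
  updated: d(C,EL)=57/2, d(EL,R)=39/2, d(EL,Z)=27
2. join C+Z (d=3, Q=-161/2) ⇒ CZ; edges |C|=21/8, |Z|=3/8
  updated: d(CZ,EL)=105/4, d(CZ,R)=11
3. join CZ+EL (d=105/4, Q=-227/4) ⇒ CELZ; edges |CZ|=71/8, |EL|=139/8
  updated: d(CELZ,R)=17/8
4. join CELZ+R (d=17/8) ⇒ CELRZ; edges |CELZ|=17/16, |R|=17/16
final tree: (((C:21/8,Z:3/8):71/8,(E:59/3,L:55/3):139/8):17/16,R:17/16)
total length: 555/8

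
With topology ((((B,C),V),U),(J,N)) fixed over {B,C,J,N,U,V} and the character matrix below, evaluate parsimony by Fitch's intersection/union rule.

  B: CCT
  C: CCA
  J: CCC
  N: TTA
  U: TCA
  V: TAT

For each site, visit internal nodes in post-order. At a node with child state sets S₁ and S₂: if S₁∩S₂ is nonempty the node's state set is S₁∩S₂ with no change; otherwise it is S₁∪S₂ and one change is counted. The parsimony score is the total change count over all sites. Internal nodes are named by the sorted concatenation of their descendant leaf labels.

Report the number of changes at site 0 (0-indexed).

site 0, node BC: B={C} ∩ C={C} → {C} (+0)
site 0, node BCV: BC={C} ∪ V={T} → {C,T} (+1)
site 0, node BCUV: BCV={C,T} ∩ U={T} → {T} (+0)
site 0, node JN: J={C} ∪ N={T} → {C,T} (+1)
site 0, node BCJNUV: BCUV={T} ∩ JN={C,T} → {T} (+0)
site 1, node BC: B={C} ∩ C={C} → {C} (+0)
site 1, node BCV: BC={C} ∪ V={A} → {A,C} (+1)
site 1, node BCUV: BCV={A,C} ∩ U={C} → {C} (+0)
site 1, node JN: J={C} ∪ N={T} → {C,T} (+1)
site 1, node BCJNUV: BCUV={C} ∩ JN={C,T} → {C} (+0)
site 2, node BC: B={T} ∪ C={A} → {A,T} (+1)
site 2, node BCV: BC={A,T} ∩ V={T} → {T} (+0)
site 2, node BCUV: BCV={T} ∪ U={A} → {A,T} (+1)
site 2, node JN: J={C} ∪ N={A} → {A,C} (+1)
site 2, node BCJNUV: BCUV={A,T} ∩ JN={A,C} → {A} (+0)
per-site changes: [2, 2, 3]; total = 7

2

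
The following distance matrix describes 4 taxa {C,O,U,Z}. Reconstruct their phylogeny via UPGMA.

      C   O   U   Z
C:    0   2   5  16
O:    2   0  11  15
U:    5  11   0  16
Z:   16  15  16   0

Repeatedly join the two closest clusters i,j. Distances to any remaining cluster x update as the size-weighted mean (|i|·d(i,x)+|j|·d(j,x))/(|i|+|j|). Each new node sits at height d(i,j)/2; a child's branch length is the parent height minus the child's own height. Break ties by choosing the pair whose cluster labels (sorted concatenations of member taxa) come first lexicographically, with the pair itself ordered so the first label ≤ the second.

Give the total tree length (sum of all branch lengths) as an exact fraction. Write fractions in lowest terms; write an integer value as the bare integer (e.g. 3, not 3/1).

62/3

iteration 1: select C,O (d=2); attach at lengths (1, 1); label the merged cluster CO
  updated: d(CO,U)=8, d(CO,Z)=31/2
iteration 2: select CO,U (d=8); attach at lengths (3, 4); label the merged cluster COU
  updated: d(COU,Z)=47/3
iteration 3: select COU,Z (d=47/3); attach at lengths (23/6, 47/6); label the merged cluster COUZ
final tree: (((C:1,O:1):3,U:4):23/6,Z:47/6)
total length: 62/3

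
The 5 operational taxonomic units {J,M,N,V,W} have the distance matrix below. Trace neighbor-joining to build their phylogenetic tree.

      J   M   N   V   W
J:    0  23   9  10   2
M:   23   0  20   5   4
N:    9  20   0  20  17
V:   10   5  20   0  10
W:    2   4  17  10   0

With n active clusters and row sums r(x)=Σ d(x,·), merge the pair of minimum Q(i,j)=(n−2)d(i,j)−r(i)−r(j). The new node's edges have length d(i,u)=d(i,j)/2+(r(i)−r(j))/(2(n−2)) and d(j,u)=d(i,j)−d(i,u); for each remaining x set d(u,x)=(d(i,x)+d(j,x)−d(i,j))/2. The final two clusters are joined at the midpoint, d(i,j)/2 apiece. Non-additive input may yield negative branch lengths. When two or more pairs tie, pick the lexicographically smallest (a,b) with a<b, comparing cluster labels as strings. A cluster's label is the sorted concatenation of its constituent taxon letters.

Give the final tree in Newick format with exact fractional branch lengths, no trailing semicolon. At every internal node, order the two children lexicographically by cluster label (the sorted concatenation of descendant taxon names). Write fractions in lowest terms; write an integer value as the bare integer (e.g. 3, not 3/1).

((((J:5/6,N:49/6):47/8,W:-7/8):43/8,M:21/8):19/16,V:19/16)

step 1: merge (J,N) at d=9, Q=-83; branch lengths J→5/6, N→49/6; new cluster JN
  updated: d(JN,M)=17, d(JN,V)=21/2, d(JN,W)=5
step 2: merge (JN,W) at d=5, Q=-83/2; branch lengths JN→47/8, W→-7/8; new cluster JNW
  updated: d(JNW,M)=8, d(JNW,V)=31/4
step 3: merge (JNW,M) at d=8, Q=-83/4; branch lengths JNW→43/8, M→21/8; new cluster JMNW
  updated: d(JMNW,V)=19/8
step 4: merge (JMNW,V) at d=19/8; branch lengths JMNW→19/16, V→19/16; new cluster JMNVW
final tree: ((((J:5/6,N:49/6):47/8,W:-7/8):43/8,M:21/8):19/16,V:19/16)
total length: 195/8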